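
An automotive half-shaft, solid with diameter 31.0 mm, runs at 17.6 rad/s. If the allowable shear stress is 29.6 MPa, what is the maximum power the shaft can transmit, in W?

3050 W

J = πd⁴/32 = π(0.0310)⁴/32 = 9.067×10^-8 m⁴.
T_max = τ_allow·J/r = 2.96×10^7 × 9.067×10^-8 / 0.0155 = 173.1 N·m.
ω = 17.6 rad/s, so P_max = T_max·ω = 3047 W.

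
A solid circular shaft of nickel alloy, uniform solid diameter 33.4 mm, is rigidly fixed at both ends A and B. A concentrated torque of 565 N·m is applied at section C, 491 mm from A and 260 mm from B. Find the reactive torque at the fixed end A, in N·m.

With uniform GJ and both ends fixed, compatibility θ_AC = θ_CB gives T_A·a = T_B·b, together with T_A + T_B = T₀.
T_A = T₀·b/(a+b) = 565.0·260/751.0 = 195.6 N·m; T_B = 369.4 N·m.

196 N·m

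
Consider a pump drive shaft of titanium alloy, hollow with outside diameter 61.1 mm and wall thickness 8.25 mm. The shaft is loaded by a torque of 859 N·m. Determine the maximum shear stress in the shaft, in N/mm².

26.8 N/mm²

J = π(d_o⁴ − d_i⁴)/32 = π(0.0611⁴ − 0.0446⁴)/32 = 9.798×10^-7 m⁴.
τ_max = T·r/J = 859.0 × 0.0306 / 9.798×10^-7 = 2.678×10^7 Pa.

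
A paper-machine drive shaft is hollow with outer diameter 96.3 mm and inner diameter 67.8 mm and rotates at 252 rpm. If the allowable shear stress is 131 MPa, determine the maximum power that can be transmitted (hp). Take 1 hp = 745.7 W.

J = π(d_o⁴ − d_i⁴)/32 = π(0.0963⁴ − 0.0678⁴)/32 = 6.369×10^-6 m⁴.
T_max = τ_allow·J/r = 1.31×10^8 × 6.369×10^-6 / 0.0481 = 17330 N·m.
ω = 2π·252/60 = 26.39 rad/s, so P_max = T_max·ω = 4.572×10^5 W.

613 hp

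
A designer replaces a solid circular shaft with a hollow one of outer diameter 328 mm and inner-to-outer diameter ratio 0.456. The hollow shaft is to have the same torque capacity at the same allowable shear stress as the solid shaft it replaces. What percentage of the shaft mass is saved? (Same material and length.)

Equal τ_max and T ⇒ the solid shaft needs d_s³ = d_o³(1−k⁴), so d_s = 328·(1−0.456⁴)^(1/3) = 323.2 mm.
Area ratio A_h/A_s = d_o²(1−k²)/d_s² = (1−k²)/(1−k⁴)^(2/3) = 0.8158.
Mass saving = 1 − 0.8158 = 18.4 %.

18.4 %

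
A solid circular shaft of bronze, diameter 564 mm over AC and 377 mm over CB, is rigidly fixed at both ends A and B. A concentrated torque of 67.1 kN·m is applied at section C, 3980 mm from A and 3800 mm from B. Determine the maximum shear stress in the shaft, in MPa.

Compatibility: T_A·a/J_AC = T_B·b/J_CB with T_A + T_B = T₀.
J_AC = 9.93×10^-3 m⁴, J_CB = 1.98×10^-3 m⁴, so T_A = T₀·(J_AC/a)/((J_AC/a)+(J_CB/b)) = 55500 N·m, T_B = 11600 N·m.
τ in each portion: τ_AC = 1.58×10^6 Pa, τ_CB = 1.10×10^6 Pa; maximum is in AC.
τ_max = T_AC·r/J = 55500·0.282/9.93×10^-3 = 1.575×10^6 Pa.

1.58 MPa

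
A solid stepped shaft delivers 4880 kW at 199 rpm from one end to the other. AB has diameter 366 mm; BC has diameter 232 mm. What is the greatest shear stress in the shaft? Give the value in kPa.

ω = 2π·199/60 = 20.84 rad/s, so T = P/ω = 4880×10³ / 20.84 = 234200 N·m.
Under the same torque, τ_max = 16T/(πd³) is largest where d is smallest — segment BC (d = 232 mm).
τ_max = 16·234200/(π·(0.232)³) = 9.551×10^7 Pa.

95500 kPa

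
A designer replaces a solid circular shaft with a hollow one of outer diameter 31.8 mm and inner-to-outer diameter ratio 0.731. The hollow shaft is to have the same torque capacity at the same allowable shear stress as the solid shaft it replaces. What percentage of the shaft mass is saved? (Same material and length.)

Equal τ_max and T ⇒ the solid shaft needs d_s³ = d_o³(1−k⁴), so d_s = 31.8·(1−0.731⁴)^(1/3) = 28.43 mm.
Area ratio A_h/A_s = d_o²(1−k²)/d_s² = (1−k²)/(1−k⁴)^(2/3) = 0.5826.
Mass saving = 1 − 0.5826 = 41.7 %.

41.7 %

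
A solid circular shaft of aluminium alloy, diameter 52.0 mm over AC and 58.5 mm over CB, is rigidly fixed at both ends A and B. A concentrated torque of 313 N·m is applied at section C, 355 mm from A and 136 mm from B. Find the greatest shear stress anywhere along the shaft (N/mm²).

6.43 N/mm²

Compatibility: T_A·a/J_AC = T_B·b/J_CB with T_A + T_B = T₀.
J_AC = 7.18×10^-7 m⁴, J_CB = 1.15×10^-6 m⁴, so T_A = T₀·(J_AC/a)/((J_AC/a)+(J_CB/b)) = 60.41 N·m, T_B = 252.6 N·m.
τ in each portion: τ_AC = 2.19×10^6 Pa, τ_CB = 6.43×10^6 Pa; maximum is in CB.
τ_max = T_CB·r/J = 252.6·0.0293/1.15×10^-6 = 6.426×10^6 Pa.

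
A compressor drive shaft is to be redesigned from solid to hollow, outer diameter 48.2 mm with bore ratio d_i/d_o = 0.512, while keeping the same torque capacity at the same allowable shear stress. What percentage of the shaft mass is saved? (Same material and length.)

Equal τ_max and T ⇒ the solid shaft needs d_s³ = d_o³(1−k⁴), so d_s = 48.2·(1−0.512⁴)^(1/3) = 47.07 mm.
Area ratio A_h/A_s = d_o²(1−k²)/d_s² = (1−k²)/(1−k⁴)^(2/3) = 0.7737.
Mass saving = 1 − 0.7737 = 22.6 %.

22.6 %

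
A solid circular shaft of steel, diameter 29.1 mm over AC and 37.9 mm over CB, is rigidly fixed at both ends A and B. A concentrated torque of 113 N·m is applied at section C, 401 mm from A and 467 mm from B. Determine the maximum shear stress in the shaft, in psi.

1090 psi

Compatibility: T_A·a/J_AC = T_B·b/J_CB with T_A + T_B = T₀.
J_AC = 7.04×10^-8 m⁴, J_CB = 2.03×10^-7 m⁴, so T_A = T₀·(J_AC/a)/((J_AC/a)+(J_CB/b)) = 32.56 N·m, T_B = 80.44 N·m.
τ in each portion: τ_AC = 6.73×10^6 Pa, τ_CB = 7.53×10^6 Pa; maximum is in CB.
τ_max = T_CB·r/J = 80.44·0.0189/2.03×10^-7 = 7.525×10^6 Pa.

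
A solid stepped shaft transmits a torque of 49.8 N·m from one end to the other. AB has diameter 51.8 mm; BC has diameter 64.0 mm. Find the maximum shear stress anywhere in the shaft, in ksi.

0.265 ksi

Under the same torque, τ_max = 16T/(πd³) is largest where d is smallest — segment AB (d = 51.8 mm).
τ_max = 16·49.80/(π·(0.0518)³) = 1.825×10^6 Pa.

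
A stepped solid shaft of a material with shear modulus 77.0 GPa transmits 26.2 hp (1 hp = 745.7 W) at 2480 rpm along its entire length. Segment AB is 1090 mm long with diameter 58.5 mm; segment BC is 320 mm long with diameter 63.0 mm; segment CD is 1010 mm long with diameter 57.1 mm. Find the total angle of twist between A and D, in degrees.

ω = 2π·2480/60 = 259.7 rad/s, so T = P/ω = 26.2×745.7 / 259.7 = 75.23 N·m.
J_AB = π(0.0585)⁴/32 = 1.15×10^-6 m⁴; J_BC = π(0.0630)⁴/32 = 1.55×10^-6 m⁴; J_CD = π(0.0571)⁴/32 = 1.04×10^-6 m⁴.
θ = (T/G)·Σ L_i/J_i = (75.23/77.0×10⁹)·(1.09/1.15×10^-6 + 0.320/1.55×10^-6 + 1.01/1.04×10^-6) = 2.074×10^-3 rad.

0.119°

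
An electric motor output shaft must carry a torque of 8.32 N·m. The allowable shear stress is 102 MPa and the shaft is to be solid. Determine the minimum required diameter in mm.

For a solid shaft τ_max = 16T/(πd³), so d = (16T/(π τ_allow))^(1/3) = (16·8.320/(π·1.02×10^8))^(1/3) = 0.007462 m.

7.46 mm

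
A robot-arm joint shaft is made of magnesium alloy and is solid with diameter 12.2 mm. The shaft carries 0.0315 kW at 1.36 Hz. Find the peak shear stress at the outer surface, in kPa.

ω = 2π·1.36 = 8.545 rad/s, so T = P/ω = 0.0315×10³ / 8.545 = 3.686 N·m.
J = πd⁴/32 = π(0.0122)⁴/32 = 2.175×10^-9 m⁴.
τ_max = T·r/J = 3.686 × 0.00610 / 2.175×10^-9 = 1.034×10^7 Pa.

10300 kPa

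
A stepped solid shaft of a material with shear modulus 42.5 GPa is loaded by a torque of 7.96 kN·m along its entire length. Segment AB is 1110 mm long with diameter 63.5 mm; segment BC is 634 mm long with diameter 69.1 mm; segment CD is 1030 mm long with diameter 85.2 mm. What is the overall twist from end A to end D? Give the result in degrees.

12.6°

J_AB = π(0.0635)⁴/32 = 1.60×10^-6 m⁴; J_BC = π(0.0691)⁴/32 = 2.24×10^-6 m⁴; J_CD = π(0.0852)⁴/32 = 5.17×10^-6 m⁴.
θ = (T/G)·Σ L_i/J_i = (7960/42.5×10⁹)·(1.11/1.60×10^-6 + 0.634/2.24×10^-6 + 1.03/5.17×10^-6) = 0.2206 rad.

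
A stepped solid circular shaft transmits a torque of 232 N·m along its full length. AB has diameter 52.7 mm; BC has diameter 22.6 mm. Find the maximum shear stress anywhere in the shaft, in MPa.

Under the same torque, τ_max = 16T/(πd³) is largest where d is smallest — segment BC (d = 22.6 mm).
τ_max = 16·232.0/(π·(0.0226)³) = 1.024×10^8 Pa.

102 MPa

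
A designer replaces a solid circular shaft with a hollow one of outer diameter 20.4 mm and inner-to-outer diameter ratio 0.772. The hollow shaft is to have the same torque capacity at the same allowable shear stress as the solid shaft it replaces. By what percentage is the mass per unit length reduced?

Equal τ_max and T ⇒ the solid shaft needs d_s³ = d_o³(1−k⁴), so d_s = 20.4·(1−0.772⁴)^(1/3) = 17.62 mm.
Area ratio A_h/A_s = d_o²(1−k²)/d_s² = (1−k²)/(1−k⁴)^(2/3) = 0.5413.
Mass saving = 1 − 0.5413 = 45.9 %.

45.9 %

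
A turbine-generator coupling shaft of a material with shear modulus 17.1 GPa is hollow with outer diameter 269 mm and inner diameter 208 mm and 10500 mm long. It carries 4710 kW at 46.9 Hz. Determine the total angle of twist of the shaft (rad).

0.0297 rad

ω = 2π·46.9 = 294.7 rad/s, so T = P/ω = 4710×10³ / 294.7 = 15980 N·m.
J = π(d_o⁴ − d_i⁴)/32 = π(0.269⁴ − 0.208⁴)/32 = 3.303×10^-4 m⁴.
θ = T·L/(G·J) = 15980 × 10.5 / (17.1×10⁹ × 3.303×10^-4) = 0.02971 rad.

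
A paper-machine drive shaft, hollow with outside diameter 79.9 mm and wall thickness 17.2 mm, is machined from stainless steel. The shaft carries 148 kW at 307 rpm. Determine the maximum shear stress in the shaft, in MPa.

ω = 2π·307/60 = 32.15 rad/s, so T = P/ω = 148×10³ / 32.15 = 4604 N·m.
J = π(d_o⁴ − d_i⁴)/32 = π(0.0799⁴ − 0.0455⁴)/32 = 3.580×10^-6 m⁴.
τ_max = T·r/J = 4604 × 0.0399 / 3.580×10^-6 = 5.137×10^7 Pa.

51.4 MPa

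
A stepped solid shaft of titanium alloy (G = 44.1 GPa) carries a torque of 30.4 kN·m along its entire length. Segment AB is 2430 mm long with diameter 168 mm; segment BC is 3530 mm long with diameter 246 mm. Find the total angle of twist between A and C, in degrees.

1.62°

J_AB = π(0.168)⁴/32 = 7.82×10^-5 m⁴; J_BC = π(0.246)⁴/32 = 3.60×10^-4 m⁴.
θ = (T/G)·Σ L_i/J_i = (30400/44.1×10⁹)·(2.43/7.82×10^-5 + 3.53/3.60×10^-4) = 0.02819 rad.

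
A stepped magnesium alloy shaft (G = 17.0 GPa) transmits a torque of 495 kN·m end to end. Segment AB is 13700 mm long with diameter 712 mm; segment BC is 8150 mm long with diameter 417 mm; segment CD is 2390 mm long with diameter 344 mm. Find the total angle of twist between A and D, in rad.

J_AB = π(0.712)⁴/32 = 0.0252 m⁴; J_BC = π(0.417)⁴/32 = 2.97×10^-3 m⁴; J_CD = π(0.344)⁴/32 = 1.37×10^-3 m⁴.
θ = (T/G)·Σ L_i/J_i = (495000/17.0×10⁹)·(13.7/0.0252 + 8.15/2.97×10^-3 + 2.39/1.37×10^-3) = 0.1464 rad.

0.146 rad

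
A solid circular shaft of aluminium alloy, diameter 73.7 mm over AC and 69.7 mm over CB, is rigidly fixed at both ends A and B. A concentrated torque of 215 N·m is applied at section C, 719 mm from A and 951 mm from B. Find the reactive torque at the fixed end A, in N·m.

134 N·m

Compatibility: T_A·a/J_AC = T_B·b/J_CB with T_A + T_B = T₀.
J_AC = 2.90×10^-6 m⁴, J_CB = 2.32×10^-6 m⁴, so T_A = T₀·(J_AC/a)/((J_AC/a)+(J_CB/b)) = 134.0 N·m, T_B = 81.03 N·m.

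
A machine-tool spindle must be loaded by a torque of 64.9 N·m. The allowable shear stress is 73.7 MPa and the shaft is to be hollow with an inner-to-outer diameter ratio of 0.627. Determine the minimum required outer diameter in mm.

17.4 mm

For a hollow shaft with d_i/d_o = 0.627: τ_max = 16T/(π d_o³ (1−k⁴)), so d_o = [16T/(π τ_allow (1−k⁴))]^(1/3) = [16·64.90/(π·7.37×10^7·0.8454)]^(1/3) = 0.01744 m.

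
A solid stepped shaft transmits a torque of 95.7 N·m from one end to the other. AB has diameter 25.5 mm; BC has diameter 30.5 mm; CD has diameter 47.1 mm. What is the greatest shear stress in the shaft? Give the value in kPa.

29400 kPa

Under the same torque, τ_max = 16T/(πd³) is largest where d is smallest — segment AB (d = 25.5 mm).
τ_max = 16·95.70/(π·(0.0255)³) = 2.939×10^7 Pa.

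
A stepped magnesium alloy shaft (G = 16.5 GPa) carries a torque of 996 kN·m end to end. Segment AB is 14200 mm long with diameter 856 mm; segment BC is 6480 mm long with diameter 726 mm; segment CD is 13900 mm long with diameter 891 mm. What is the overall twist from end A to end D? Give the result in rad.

0.0442 rad

J_AB = π(0.856)⁴/32 = 0.0527 m⁴; J_BC = π(0.726)⁴/32 = 0.0273 m⁴; J_CD = π(0.891)⁴/32 = 0.0619 m⁴.
θ = (T/G)·Σ L_i/J_i = (996000/16.5×10⁹)·(14.2/0.0527 + 6.48/0.0273 + 13.9/0.0619) = 0.04416 rad.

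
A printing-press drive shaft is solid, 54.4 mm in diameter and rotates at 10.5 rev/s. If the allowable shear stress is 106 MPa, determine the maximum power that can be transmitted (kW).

221 kW

J = πd⁴/32 = π(0.0544)⁴/32 = 8.598×10^-7 m⁴.
T_max = τ_allow·J/r = 1.06×10^8 × 8.598×10^-7 / 0.0272 = 3351 N·m.
ω = 2π·10.5 = 65.97 rad/s, so P_max = T_max·ω = 2.211×10^5 W.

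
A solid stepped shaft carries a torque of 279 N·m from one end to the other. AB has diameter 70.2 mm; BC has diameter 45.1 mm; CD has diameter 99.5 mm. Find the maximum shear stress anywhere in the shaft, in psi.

Under the same torque, τ_max = 16T/(πd³) is largest where d is smallest — segment BC (d = 45.1 mm).
τ_max = 16·279.0/(π·(0.0451)³) = 1.549×10^7 Pa.

2250 psi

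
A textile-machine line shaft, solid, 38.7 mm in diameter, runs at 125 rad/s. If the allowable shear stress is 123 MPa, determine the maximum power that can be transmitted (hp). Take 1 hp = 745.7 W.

235 hp

J = πd⁴/32 = π(0.0387)⁴/32 = 2.202×10^-7 m⁴.
T_max = τ_allow·J/r = 1.23×10^8 × 2.202×10^-7 / 0.0194 = 1400 N·m.
ω = 125 rad/s, so P_max = T_max·ω = 1.750×10^5 W.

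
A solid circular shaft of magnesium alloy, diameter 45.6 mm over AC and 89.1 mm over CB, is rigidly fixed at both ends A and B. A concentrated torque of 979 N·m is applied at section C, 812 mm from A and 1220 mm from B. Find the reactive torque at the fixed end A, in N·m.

Compatibility: T_A·a/J_AC = T_B·b/J_CB with T_A + T_B = T₀.
J_AC = 4.24×10^-7 m⁴, J_CB = 6.19×10^-6 m⁴, so T_A = T₀·(J_AC/a)/((J_AC/a)+(J_CB/b)) = 91.48 N·m, T_B = 887.5 N·m.

91.5 N·m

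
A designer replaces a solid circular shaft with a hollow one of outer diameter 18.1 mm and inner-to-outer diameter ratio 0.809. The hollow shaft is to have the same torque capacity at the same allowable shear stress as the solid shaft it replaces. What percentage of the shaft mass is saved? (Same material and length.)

Equal τ_max and T ⇒ the solid shaft needs d_s³ = d_o³(1−k⁴), so d_s = 18.1·(1−0.809⁴)^(1/3) = 15.02 mm.
Area ratio A_h/A_s = d_o²(1−k²)/d_s² = (1−k²)/(1−k⁴)^(2/3) = 0.5016.
Mass saving = 1 − 0.5016 = 49.8 %.

49.8 %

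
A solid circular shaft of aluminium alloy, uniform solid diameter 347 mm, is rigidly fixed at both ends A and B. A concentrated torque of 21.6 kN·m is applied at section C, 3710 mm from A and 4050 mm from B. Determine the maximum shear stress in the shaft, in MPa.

1.37 MPa

With uniform GJ and both ends fixed, compatibility θ_AC = θ_CB gives T_A·a = T_B·b, together with T_A + T_B = T₀.
T_A = T₀·b/(a+b) = 21600·4050/7760 = 11270 N·m; T_B = 10330 N·m.
τ in each portion: τ_AC = 1.37×10^6 Pa, τ_CB = 1.26×10^6 Pa; maximum is in AC.
τ_max = T_AC·r/J = 11270·0.173/1.42×10^-3 = 1.374×10^6 Pa.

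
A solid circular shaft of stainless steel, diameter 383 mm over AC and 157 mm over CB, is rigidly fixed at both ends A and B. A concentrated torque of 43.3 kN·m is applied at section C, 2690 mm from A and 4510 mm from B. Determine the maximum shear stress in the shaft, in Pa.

Compatibility: T_A·a/J_AC = T_B·b/J_CB with T_A + T_B = T₀.
J_AC = 2.11×10^-3 m⁴, J_CB = 5.96×10^-5 m⁴, so T_A = T₀·(J_AC/a)/((J_AC/a)+(J_CB/b)) = 42580 N·m, T_B = 717.2 N·m.
τ in each portion: τ_AC = 3.86×10^6 Pa, τ_CB = 9.44×10^5 Pa; maximum is in AC.
τ_max = T_AC·r/J = 42580·0.192/2.11×10^-3 = 3.860×10^6 Pa.

3.86e6 Pa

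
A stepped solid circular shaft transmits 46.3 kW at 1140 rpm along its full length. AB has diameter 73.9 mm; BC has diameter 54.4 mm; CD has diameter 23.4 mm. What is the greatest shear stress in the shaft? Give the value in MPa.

ω = 2π·1140/60 = 119.4 rad/s, so T = P/ω = 46.3×10³ / 119.4 = 387.8 N·m.
Under the same torque, τ_max = 16T/(πd³) is largest where d is smallest — segment CD (d = 23.4 mm).
τ_max = 16·387.8/(π·(0.0234)³) = 1.542×10^8 Pa.

154 MPa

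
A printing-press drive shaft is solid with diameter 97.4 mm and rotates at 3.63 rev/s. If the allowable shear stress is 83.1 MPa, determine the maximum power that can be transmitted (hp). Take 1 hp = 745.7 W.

461 hp

J = πd⁴/32 = π(0.0974)⁴/32 = 8.836×10^-6 m⁴.
T_max = τ_allow·J/r = 8.31×10^7 × 8.836×10^-6 / 0.0487 = 15080 N·m.
ω = 2π·3.63 = 22.81 rad/s, so P_max = T_max·ω = 3.439×10^5 W.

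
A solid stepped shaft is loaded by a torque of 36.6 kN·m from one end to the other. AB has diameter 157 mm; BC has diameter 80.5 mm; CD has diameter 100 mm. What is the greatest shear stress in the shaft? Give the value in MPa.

Under the same torque, τ_max = 16T/(πd³) is largest where d is smallest — segment BC (d = 80.5 mm).
τ_max = 16·36600/(π·(0.0805)³) = 3.573×10^8 Pa.

357 MPa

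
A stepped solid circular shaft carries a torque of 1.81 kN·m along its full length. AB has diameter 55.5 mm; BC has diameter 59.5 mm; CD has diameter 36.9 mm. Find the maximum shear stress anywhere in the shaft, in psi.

Under the same torque, τ_max = 16T/(πd³) is largest where d is smallest — segment CD (d = 36.9 mm).
τ_max = 16·1810/(π·(0.0369)³) = 1.835×10^8 Pa.

26600 psi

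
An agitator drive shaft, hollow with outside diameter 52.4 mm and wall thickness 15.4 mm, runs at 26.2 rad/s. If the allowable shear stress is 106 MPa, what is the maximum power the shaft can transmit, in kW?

76.2 kW

J = π(d_o⁴ − d_i⁴)/32 = π(0.0524⁴ − 0.0216⁴)/32 = 7.188×10^-7 m⁴.
T_max = τ_allow·J/r = 1.06×10^8 × 7.188×10^-7 / 0.0262 = 2908 N·m.
ω = 26.2 rad/s, so P_max = T_max·ω = 7.619×10^4 W.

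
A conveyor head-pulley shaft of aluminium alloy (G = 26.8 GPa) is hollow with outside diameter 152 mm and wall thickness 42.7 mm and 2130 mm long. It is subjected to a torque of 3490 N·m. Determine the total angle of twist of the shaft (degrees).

0.315°

J = π(d_o⁴ − d_i⁴)/32 = π(0.152⁴ − 0.0666⁴)/32 = 5.047×10^-5 m⁴.
θ = T·L/(G·J) = 3490 × 2.13 / (26.8×10⁹ × 5.047×10^-5) = 5.495×10^-3 rad.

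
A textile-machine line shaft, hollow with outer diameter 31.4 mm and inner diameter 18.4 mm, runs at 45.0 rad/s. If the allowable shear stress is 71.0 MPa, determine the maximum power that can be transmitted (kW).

17.1 kW

J = π(d_o⁴ − d_i⁴)/32 = π(0.0314⁴ − 0.0184⁴)/32 = 8.418×10^-8 m⁴.
T_max = τ_allow·J/r = 7.10×10^7 × 8.418×10^-8 / 0.0157 = 380.7 N·m.
ω = 45.0 rad/s, so P_max = T_max·ω = 1.713×10^4 W.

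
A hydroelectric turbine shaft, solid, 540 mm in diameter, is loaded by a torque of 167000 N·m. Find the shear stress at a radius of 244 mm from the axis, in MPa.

J = πd⁴/32 = π(0.540)⁴/32 = 8.348×10^-3 m⁴.
Shear stress varies linearly with radius: τ = T·r/J = 167000 × 0.244 / 8.348×10^-3 = 4.881×10^6 Pa.

4.88 MPa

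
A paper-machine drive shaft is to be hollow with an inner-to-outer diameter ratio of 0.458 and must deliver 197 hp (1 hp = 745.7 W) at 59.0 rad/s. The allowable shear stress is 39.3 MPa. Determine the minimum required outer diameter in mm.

ω = 59.0 rad/s, so T = P/ω = 197×745.7 / 59.00 = 2490 N·m.
For a hollow shaft with d_i/d_o = 0.458: τ_max = 16T/(π d_o³ (1−k⁴)), so d_o = [16T/(π τ_allow (1−k⁴))]^(1/3) = [16·2490/(π·3.93×10^7·0.9560)]^(1/3) = 0.06963 m.

69.6 mm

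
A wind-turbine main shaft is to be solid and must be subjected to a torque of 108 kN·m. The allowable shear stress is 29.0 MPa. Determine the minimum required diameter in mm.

267 mm

For a solid shaft τ_max = 16T/(πd³), so d = (16T/(π τ_allow))^(1/3) = (16·108000/(π·2.90×10^7))^(1/3) = 0.2667 m.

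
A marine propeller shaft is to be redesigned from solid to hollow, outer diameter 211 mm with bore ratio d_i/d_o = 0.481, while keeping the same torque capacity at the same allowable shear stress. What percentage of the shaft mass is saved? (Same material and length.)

Equal τ_max and T ⇒ the solid shaft needs d_s³ = d_o³(1−k⁴), so d_s = 211·(1−0.481⁴)^(1/3) = 207.2 mm.
Area ratio A_h/A_s = d_o²(1−k²)/d_s² = (1−k²)/(1−k⁴)^(2/3) = 0.7974.
Mass saving = 1 − 0.7974 = 20.3 %.

20.3 %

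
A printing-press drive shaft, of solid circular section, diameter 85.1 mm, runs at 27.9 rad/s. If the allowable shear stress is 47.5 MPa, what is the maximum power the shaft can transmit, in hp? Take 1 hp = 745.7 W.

J = πd⁴/32 = π(0.0851)⁴/32 = 5.149×10^-6 m⁴.
T_max = τ_allow·J/r = 4.75×10^7 × 5.149×10^-6 / 0.0425 = 5748 N·m.
ω = 27.9 rad/s, so P_max = T_max·ω = 1.604×10^5 W.

215 hp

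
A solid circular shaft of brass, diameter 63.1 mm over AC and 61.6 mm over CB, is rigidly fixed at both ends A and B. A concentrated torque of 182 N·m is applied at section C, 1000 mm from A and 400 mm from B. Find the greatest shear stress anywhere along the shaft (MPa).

Compatibility: T_A·a/J_AC = T_B·b/J_CB with T_A + T_B = T₀.
J_AC = 1.56×10^-6 m⁴, J_CB = 1.41×10^-6 m⁴, so T_A = T₀·(J_AC/a)/((J_AC/a)+(J_CB/b)) = 55.65 N·m, T_B = 126.4 N·m.
τ in each portion: τ_AC = 1.13×10^6 Pa, τ_CB = 2.75×10^6 Pa; maximum is in CB.
τ_max = T_CB·r/J = 126.4·0.0308/1.41×10^-6 = 2.753×10^6 Pa.

2.75 MPa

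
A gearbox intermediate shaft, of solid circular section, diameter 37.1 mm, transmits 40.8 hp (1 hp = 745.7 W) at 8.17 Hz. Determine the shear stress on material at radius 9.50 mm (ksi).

4.39 ksi

ω = 2π·8.17 = 51.33 rad/s, so T = P/ω = 40.8×745.7 / 51.33 = 592.7 N·m.
J = πd⁴/32 = π(0.0371)⁴/32 = 1.860×10^-7 m⁴.
Shear stress varies linearly with radius: τ = T·r/J = 592.7 × 0.00950 / 1.860×10^-7 = 3.027×10^7 Pa.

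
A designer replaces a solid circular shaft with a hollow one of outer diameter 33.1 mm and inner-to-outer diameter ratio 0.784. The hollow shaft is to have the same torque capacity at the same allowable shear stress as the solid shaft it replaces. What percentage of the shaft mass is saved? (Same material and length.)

47.1 %

Equal τ_max and T ⇒ the solid shaft needs d_s³ = d_o³(1−k⁴), so d_s = 33.1·(1−0.784⁴)^(1/3) = 28.26 mm.
Area ratio A_h/A_s = d_o²(1−k²)/d_s² = (1−k²)/(1−k⁴)^(2/3) = 0.5287.
Mass saving = 1 − 0.5287 = 47.1 %.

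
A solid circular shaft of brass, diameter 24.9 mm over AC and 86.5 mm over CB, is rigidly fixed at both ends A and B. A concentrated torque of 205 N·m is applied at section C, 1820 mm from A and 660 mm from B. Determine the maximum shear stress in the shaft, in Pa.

1.61e6 Pa

Compatibility: T_A·a/J_AC = T_B·b/J_CB with T_A + T_B = T₀.
J_AC = 3.77×10^-8 m⁴, J_CB = 5.50×10^-6 m⁴, so T_A = T₀·(J_AC/a)/((J_AC/a)+(J_CB/b)) = 0.5092 N·m, T_B = 204.5 N·m.
τ in each portion: τ_AC = 1.68×10^5 Pa, τ_CB = 1.61×10^6 Pa; maximum is in CB.
τ_max = T_CB·r/J = 204.5·0.0432/5.50×10^-6 = 1.609×10^6 Pa.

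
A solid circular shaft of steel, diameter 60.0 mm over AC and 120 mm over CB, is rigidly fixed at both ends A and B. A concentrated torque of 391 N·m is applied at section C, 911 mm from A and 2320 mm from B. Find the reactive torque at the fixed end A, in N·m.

Compatibility: T_A·a/J_AC = T_B·b/J_CB with T_A + T_B = T₀.
J_AC = 1.27×10^-6 m⁴, J_CB = 2.04×10^-5 m⁴, so T_A = T₀·(J_AC/a)/((J_AC/a)+(J_CB/b)) = 53.69 N·m, T_B = 337.3 N·m.

53.7 N·m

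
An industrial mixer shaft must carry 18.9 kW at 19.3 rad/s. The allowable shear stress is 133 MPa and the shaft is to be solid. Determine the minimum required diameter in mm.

33.5 mm

ω = 19.3 rad/s, so T = P/ω = 18.9×10³ / 19.30 = 979.3 N·m.
For a solid shaft τ_max = 16T/(πd³), so d = (16T/(π τ_allow))^(1/3) = (16·979.3/(π·1.33×10^8))^(1/3) = 0.03347 m.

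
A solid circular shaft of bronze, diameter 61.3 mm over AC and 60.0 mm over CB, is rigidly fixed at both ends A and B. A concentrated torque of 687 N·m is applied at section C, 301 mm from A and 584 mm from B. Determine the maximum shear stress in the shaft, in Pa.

1.03e7 Pa

Compatibility: T_A·a/J_AC = T_B·b/J_CB with T_A + T_B = T₀.
J_AC = 1.39×10^-6 m⁴, J_CB = 1.27×10^-6 m⁴, so T_A = T₀·(J_AC/a)/((J_AC/a)+(J_CB/b)) = 466.4 N·m, T_B = 220.6 N·m.
τ in each portion: τ_AC = 1.03×10^7 Pa, τ_CB = 5.20×10^6 Pa; maximum is in AC.
τ_max = T_AC·r/J = 466.4·0.0307/1.39×10^-6 = 1.031×10^7 Pa.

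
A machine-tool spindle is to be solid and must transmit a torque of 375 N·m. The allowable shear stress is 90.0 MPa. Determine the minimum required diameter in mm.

27.7 mm

For a solid shaft τ_max = 16T/(πd³), so d = (16T/(π τ_allow))^(1/3) = (16·375.0/(π·9.00×10^7))^(1/3) = 0.02769 m.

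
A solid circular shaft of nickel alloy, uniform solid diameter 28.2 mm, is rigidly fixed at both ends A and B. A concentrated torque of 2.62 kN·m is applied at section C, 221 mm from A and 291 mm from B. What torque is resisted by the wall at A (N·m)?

1490 N·m

With uniform GJ and both ends fixed, compatibility θ_AC = θ_CB gives T_A·a = T_B·b, together with T_A + T_B = T₀.
T_A = T₀·b/(a+b) = 2620·291/512.0 = 1489 N·m; T_B = 1131 N·m.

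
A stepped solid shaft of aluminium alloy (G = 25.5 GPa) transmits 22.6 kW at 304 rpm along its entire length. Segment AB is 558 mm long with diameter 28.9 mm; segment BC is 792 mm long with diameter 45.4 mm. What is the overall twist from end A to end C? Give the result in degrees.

16.0°

ω = 2π·304/60 = 31.83 rad/s, so T = P/ω = 22.6×10³ / 31.83 = 709.9 N·m.
J_AB = π(0.0289)⁴/32 = 6.85×10^-8 m⁴; J_BC = π(0.0454)⁴/32 = 4.17×10^-7 m⁴.
θ = (T/G)·Σ L_i/J_i = (709.9/25.5×10⁹)·(0.558/6.85×10^-8 + 0.792/4.17×10^-7) = 0.2797 rad.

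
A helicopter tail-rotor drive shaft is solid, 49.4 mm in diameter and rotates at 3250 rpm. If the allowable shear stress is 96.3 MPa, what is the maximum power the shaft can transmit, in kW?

776 kW

J = πd⁴/32 = π(0.0494)⁴/32 = 5.847×10^-7 m⁴.
T_max = τ_allow·J/r = 9.63×10^7 × 5.847×10^-7 / 0.0247 = 2279 N·m.
ω = 2π·3250/60 = 340.3 rad/s, so P_max = T_max·ω = 7.758×10^5 W.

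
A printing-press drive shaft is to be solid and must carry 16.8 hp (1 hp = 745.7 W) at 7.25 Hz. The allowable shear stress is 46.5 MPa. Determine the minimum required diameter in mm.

31.1 mm

ω = 2π·7.25 = 45.55 rad/s, so T = P/ω = 16.8×745.7 / 45.55 = 275.0 N·m.
For a solid shaft τ_max = 16T/(πd³), so d = (16T/(π τ_allow))^(1/3) = (16·275.0/(π·4.65×10^7))^(1/3) = 0.03111 m.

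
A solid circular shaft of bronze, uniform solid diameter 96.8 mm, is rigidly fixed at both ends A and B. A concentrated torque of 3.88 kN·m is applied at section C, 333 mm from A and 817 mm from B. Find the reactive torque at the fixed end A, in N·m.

2760 N·m

With uniform GJ and both ends fixed, compatibility θ_AC = θ_CB gives T_A·a = T_B·b, together with T_A + T_B = T₀.
T_A = T₀·b/(a+b) = 3880·817/1150 = 2756 N·m; T_B = 1124 N·m.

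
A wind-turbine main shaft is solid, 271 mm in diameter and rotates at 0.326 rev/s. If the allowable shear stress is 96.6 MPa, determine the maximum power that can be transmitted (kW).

J = πd⁴/32 = π(0.271)⁴/32 = 5.295×10^-4 m⁴.
T_max = τ_allow·J/r = 9.66×10^7 × 5.295×10^-4 / 0.136 = 377500 N·m.
ω = 2π·0.326 = 2.048 rad/s, so P_max = T_max·ω = 7.732×10^5 W.

773 kW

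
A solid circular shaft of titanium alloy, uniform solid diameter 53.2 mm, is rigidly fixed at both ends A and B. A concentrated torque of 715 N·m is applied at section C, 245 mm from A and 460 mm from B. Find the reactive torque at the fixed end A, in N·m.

With uniform GJ and both ends fixed, compatibility θ_AC = θ_CB gives T_A·a = T_B·b, together with T_A + T_B = T₀.
T_A = T₀·b/(a+b) = 715.0·460/705.0 = 466.5 N·m; T_B = 248.5 N·m.

467 N·m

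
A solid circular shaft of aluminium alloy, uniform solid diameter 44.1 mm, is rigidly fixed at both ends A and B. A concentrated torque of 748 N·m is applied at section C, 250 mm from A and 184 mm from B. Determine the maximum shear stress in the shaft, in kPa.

With uniform GJ and both ends fixed, compatibility θ_AC = θ_CB gives T_A·a = T_B·b, together with T_A + T_B = T₀.
T_A = T₀·b/(a+b) = 748.0·184/434.0 = 317.1 N·m; T_B = 430.9 N·m.
τ in each portion: τ_AC = 1.88×10^7 Pa, τ_CB = 2.56×10^7 Pa; maximum is in CB.
τ_max = T_CB·r/J = 430.9·0.0221/3.71×10^-7 = 2.559×10^7 Pa.

25600 kPa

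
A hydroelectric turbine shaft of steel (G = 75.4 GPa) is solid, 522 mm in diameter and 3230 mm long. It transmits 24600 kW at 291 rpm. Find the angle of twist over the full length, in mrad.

4.74 mrad

ω = 2π·291/60 = 30.47 rad/s, so T = P/ω = 24600×10³ / 30.47 = 807300 N·m.
J = πd⁴/32 = π(0.522)⁴/32 = 7.289×10^-3 m⁴.
θ = T·L/(G·J) = 807300 × 3.23 / (75.4×10⁹ × 7.289×10^-3) = 4.744×10^-3 rad.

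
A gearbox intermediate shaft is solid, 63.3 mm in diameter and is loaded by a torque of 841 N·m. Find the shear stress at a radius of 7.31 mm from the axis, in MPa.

J = πd⁴/32 = π(0.0633)⁴/32 = 1.576×10^-6 m⁴.
Shear stress varies linearly with radius: τ = T·r/J = 841.0 × 0.00731 / 1.576×10^-6 = 3.900×10^6 Pa.

3.90 MPa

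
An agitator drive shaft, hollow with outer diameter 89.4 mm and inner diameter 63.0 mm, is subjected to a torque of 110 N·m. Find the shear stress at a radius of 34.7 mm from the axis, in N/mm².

J = π(d_o⁴ − d_i⁴)/32 = π(0.0894⁴ − 0.0630⁴)/32 = 4.725×10^-6 m⁴.
Shear stress varies linearly with radius: τ = T·r/J = 110.0 × 0.0347 / 4.725×10^-6 = 8.079×10^5 Pa.

0.808 N/mm²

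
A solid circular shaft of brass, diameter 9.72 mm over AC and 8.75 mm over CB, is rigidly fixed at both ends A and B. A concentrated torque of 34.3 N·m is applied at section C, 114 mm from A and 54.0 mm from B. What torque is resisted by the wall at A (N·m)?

Compatibility: T_A·a/J_AC = T_B·b/J_CB with T_A + T_B = T₀.
J_AC = 8.76×10^-10 m⁴, J_CB = 5.75×10^-10 m⁴, so T_A = T₀·(J_AC/a)/((J_AC/a)+(J_CB/b)) = 14.37 N·m, T_B = 19.93 N·m.

14.4 N·m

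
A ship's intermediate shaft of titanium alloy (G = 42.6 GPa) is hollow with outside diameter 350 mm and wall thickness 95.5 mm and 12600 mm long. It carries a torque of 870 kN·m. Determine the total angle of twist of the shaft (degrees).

10.5°

J = π(d_o⁴ − d_i⁴)/32 = π(0.350⁴ − 0.159⁴)/32 = 1.410×10^-3 m⁴.
θ = T·L/(G·J) = 870000 × 12.6 / (42.6×10⁹ × 1.410×10^-3) = 0.1824 rad.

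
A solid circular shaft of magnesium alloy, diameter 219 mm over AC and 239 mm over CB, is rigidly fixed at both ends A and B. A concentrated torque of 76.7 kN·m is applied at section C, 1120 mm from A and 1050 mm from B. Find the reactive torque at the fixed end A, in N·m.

Compatibility: T_A·a/J_AC = T_B·b/J_CB with T_A + T_B = T₀.
J_AC = 2.26×10^-4 m⁴, J_CB = 3.20×10^-4 m⁴, so T_A = T₀·(J_AC/a)/((J_AC/a)+(J_CB/b)) = 30520 N·m, T_B = 46180 N·m.

30500 N·m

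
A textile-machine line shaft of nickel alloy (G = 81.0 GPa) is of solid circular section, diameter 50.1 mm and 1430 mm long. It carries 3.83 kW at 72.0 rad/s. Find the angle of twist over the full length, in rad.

ω = 72.0 rad/s, so T = P/ω = 3.83×10³ / 72.00 = 53.19 N·m.
J = πd⁴/32 = π(0.0501)⁴/32 = 6.185×10^-7 m⁴.
θ = T·L/(G·J) = 53.19 × 1.43 / (81.0×10⁹ × 6.185×10^-7) = 1.518×10^-3 rad.

0.00152 rad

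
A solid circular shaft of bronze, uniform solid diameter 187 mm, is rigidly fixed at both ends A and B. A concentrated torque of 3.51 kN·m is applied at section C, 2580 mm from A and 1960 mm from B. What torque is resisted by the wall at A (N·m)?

With uniform GJ and both ends fixed, compatibility θ_AC = θ_CB gives T_A·a = T_B·b, together with T_A + T_B = T₀.
T_A = T₀·b/(a+b) = 3510·1960/4540 = 1515 N·m; T_B = 1995 N·m.

1520 N·m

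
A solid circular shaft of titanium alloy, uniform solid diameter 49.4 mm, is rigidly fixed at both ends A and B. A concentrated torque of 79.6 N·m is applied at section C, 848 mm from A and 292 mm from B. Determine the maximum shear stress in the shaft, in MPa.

With uniform GJ and both ends fixed, compatibility θ_AC = θ_CB gives T_A·a = T_B·b, together with T_A + T_B = T₀.
T_A = T₀·b/(a+b) = 79.60·292/1140 = 20.39 N·m; T_B = 59.21 N·m.
τ in each portion: τ_AC = 8.61×10^5 Pa, τ_CB = 2.50×10^6 Pa; maximum is in CB.
τ_max = T_CB·r/J = 59.21·0.0247/5.85×10^-7 = 2.501×10^6 Pa.

2.50 MPa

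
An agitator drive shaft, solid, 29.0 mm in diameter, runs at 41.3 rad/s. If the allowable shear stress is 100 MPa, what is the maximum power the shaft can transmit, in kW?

J = πd⁴/32 = π(0.0290)⁴/32 = 6.944×10^-8 m⁴.
T_max = τ_allow·J/r = 1.00×10^8 × 6.944×10^-8 / 0.0145 = 478.9 N·m.
ω = 41.3 rad/s, so P_max = T_max·ω = 1.978×10^4 W.

19.8 kW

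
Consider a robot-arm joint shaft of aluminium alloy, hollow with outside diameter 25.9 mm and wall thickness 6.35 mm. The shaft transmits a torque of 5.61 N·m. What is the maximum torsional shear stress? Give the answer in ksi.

0.256 ksi

J = π(d_o⁴ − d_i⁴)/32 = π(0.0259⁴ − 0.0132⁴)/32 = 4.120×10^-8 m⁴.
τ_max = T·r/J = 5.610 × 0.0129 / 4.120×10^-8 = 1.763×10^6 Pa.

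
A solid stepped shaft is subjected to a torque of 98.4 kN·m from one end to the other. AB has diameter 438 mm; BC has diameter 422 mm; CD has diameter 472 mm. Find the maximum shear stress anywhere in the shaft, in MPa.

Under the same torque, τ_max = 16T/(πd³) is largest where d is smallest — segment BC (d = 422 mm).
τ_max = 16·98400/(π·(0.422)³) = 6.668×10^6 Pa.

6.67 MPa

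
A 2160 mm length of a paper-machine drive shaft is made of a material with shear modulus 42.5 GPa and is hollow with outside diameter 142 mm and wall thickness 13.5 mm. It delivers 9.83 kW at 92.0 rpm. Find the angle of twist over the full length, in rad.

ω = 2π·92.0/60 = 9.634 rad/s, so T = P/ω = 9.83×10³ / 9.634 = 1020 N·m.
J = π(d_o⁴ − d_i⁴)/32 = π(0.142⁴ − 0.115⁴)/32 = 2.275×10^-5 m⁴.
θ = T·L/(G·J) = 1020 × 2.16 / (42.5×10⁹ × 2.275×10^-5) = 2.280×10^-3 rad.

0.00228 rad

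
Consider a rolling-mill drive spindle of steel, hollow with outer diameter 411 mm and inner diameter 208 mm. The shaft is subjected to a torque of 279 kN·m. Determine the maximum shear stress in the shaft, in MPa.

J = π(d_o⁴ − d_i⁴)/32 = π(0.411⁴ − 0.208⁴)/32 = 2.618×10^-3 m⁴.
τ_max = T·r/J = 279000 × 0.205 / 2.618×10^-3 = 2.190×10^7 Pa.

21.9 MPa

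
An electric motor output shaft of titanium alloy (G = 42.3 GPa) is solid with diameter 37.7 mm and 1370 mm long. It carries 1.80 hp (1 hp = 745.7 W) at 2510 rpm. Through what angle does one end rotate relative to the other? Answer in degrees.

ω = 2π·2510/60 = 262.8 rad/s, so T = P/ω = 1.80×745.7 / 262.8 = 5.107 N·m.
J = πd⁴/32 = π(0.0377)⁴/32 = 1.983×10^-7 m⁴.
θ = T·L/(G·J) = 5.107 × 1.37 / (42.3×10⁹ × 1.983×10^-7) = 8.340×10^-4 rad.

0.0478°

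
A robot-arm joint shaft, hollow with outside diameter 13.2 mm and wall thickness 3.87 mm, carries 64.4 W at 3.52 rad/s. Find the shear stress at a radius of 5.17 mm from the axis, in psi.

4740 psi

ω = 3.52 rad/s, so T = P/ω = 64.4 / 3.520 = 18.30 N·m.
J = π(d_o⁴ − d_i⁴)/32 = π(0.0132⁴ − 0.00546⁴)/32 = 2.893×10^-9 m⁴.
Shear stress varies linearly with radius: τ = T·r/J = 18.30 × 0.00517 / 2.893×10^-9 = 3.269×10^7 Pa.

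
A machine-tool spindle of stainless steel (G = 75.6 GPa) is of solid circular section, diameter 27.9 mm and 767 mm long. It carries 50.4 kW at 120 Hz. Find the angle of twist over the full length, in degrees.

ω = 2π·120 = 754.0 rad/s, so T = P/ω = 50.4×10³ / 754.0 = 66.85 N·m.
J = πd⁴/32 = π(0.0279)⁴/32 = 5.949×10^-8 m⁴.
θ = T·L/(G·J) = 66.85 × 0.767 / (75.6×10⁹ × 5.949×10^-8) = 0.01140 rad.

0.653°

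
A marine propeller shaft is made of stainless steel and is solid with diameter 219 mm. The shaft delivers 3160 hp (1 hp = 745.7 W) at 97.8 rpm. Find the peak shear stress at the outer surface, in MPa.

112 MPa

ω = 2π·97.8/60 = 10.24 rad/s, so T = P/ω = 3160×745.7 / 10.24 = 230100 N·m.
J = πd⁴/32 = π(0.219)⁴/32 = 2.258×10^-4 m⁴.
τ_max = T·r/J = 230100 × 0.110 / 2.258×10^-4 = 1.116×10^8 Pa.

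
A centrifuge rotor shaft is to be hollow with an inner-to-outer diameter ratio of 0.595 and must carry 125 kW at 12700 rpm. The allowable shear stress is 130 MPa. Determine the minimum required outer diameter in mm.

16.1 mm

ω = 2π·12700/60 = 1330 rad/s, so T = P/ω = 125×10³ / 1330 = 93.99 N·m.
For a hollow shaft with d_i/d_o = 0.595: τ_max = 16T/(π d_o³ (1−k⁴)), so d_o = [16T/(π τ_allow (1−k⁴))]^(1/3) = [16·93.99/(π·1.30×10^8·0.8747)]^(1/3) = 0.01615 m.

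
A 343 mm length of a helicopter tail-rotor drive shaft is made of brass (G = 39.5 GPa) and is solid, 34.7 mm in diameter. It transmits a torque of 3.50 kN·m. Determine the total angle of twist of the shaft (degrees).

12.2°

J = πd⁴/32 = π(0.0347)⁴/32 = 1.423×10^-7 m⁴.
θ = T·L/(G·J) = 3500 × 0.343 / (39.5×10⁹ × 1.423×10^-7) = 0.2135 rad.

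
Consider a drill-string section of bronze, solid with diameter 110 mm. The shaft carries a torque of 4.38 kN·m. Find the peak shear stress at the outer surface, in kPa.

16800 kPa

J = πd⁴/32 = π(0.110)⁴/32 = 1.437×10^-5 m⁴.
τ_max = T·r/J = 4380 × 0.0550 / 1.437×10^-5 = 1.676×10^7 Pa.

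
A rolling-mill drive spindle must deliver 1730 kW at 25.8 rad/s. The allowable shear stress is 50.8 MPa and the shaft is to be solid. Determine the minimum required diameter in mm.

189 mm

ω = 25.8 rad/s, so T = P/ω = 1730×10³ / 25.80 = 67050 N·m.
For a solid shaft τ_max = 16T/(πd³), so d = (16T/(π τ_allow))^(1/3) = (16·67050/(π·5.08×10^7))^(1/3) = 0.1887 m.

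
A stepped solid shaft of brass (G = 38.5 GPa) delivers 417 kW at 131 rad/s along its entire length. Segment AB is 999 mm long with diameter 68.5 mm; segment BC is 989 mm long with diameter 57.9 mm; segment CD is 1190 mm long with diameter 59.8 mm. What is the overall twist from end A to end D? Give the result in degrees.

ω = 131 rad/s, so T = P/ω = 417×10³ / 131.0 = 3183 N·m.
J_AB = π(0.0685)⁴/32 = 2.16×10^-6 m⁴; J_BC = π(0.0579)⁴/32 = 1.10×10^-6 m⁴; J_CD = π(0.0598)⁴/32 = 1.26×10^-6 m⁴.
θ = (T/G)·Σ L_i/J_i = (3183/38.5×10⁹)·(0.999/2.16×10^-6 + 0.989/1.10×10^-6 + 1.19/1.26×10^-6) = 0.1907 rad.

10.9°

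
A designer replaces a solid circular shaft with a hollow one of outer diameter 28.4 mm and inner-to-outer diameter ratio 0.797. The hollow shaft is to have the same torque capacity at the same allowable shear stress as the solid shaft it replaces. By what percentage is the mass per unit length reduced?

48.5 %

Equal τ_max and T ⇒ the solid shaft needs d_s³ = d_o³(1−k⁴), so d_s = 28.4·(1−0.797⁴)^(1/3) = 23.91 mm.
Area ratio A_h/A_s = d_o²(1−k²)/d_s² = (1−k²)/(1−k⁴)^(2/3) = 0.5148.
Mass saving = 1 − 0.5148 = 48.5 %.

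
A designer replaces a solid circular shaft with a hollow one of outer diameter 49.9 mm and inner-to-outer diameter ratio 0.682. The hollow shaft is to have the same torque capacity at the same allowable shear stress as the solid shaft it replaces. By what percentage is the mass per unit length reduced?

Equal τ_max and T ⇒ the solid shaft needs d_s³ = d_o³(1−k⁴), so d_s = 49.9·(1−0.682⁴)^(1/3) = 46.01 mm.
Area ratio A_h/A_s = d_o²(1−k²)/d_s² = (1−k²)/(1−k⁴)^(2/3) = 0.6293.
Mass saving = 1 − 0.6293 = 37.1 %.

37.1 %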